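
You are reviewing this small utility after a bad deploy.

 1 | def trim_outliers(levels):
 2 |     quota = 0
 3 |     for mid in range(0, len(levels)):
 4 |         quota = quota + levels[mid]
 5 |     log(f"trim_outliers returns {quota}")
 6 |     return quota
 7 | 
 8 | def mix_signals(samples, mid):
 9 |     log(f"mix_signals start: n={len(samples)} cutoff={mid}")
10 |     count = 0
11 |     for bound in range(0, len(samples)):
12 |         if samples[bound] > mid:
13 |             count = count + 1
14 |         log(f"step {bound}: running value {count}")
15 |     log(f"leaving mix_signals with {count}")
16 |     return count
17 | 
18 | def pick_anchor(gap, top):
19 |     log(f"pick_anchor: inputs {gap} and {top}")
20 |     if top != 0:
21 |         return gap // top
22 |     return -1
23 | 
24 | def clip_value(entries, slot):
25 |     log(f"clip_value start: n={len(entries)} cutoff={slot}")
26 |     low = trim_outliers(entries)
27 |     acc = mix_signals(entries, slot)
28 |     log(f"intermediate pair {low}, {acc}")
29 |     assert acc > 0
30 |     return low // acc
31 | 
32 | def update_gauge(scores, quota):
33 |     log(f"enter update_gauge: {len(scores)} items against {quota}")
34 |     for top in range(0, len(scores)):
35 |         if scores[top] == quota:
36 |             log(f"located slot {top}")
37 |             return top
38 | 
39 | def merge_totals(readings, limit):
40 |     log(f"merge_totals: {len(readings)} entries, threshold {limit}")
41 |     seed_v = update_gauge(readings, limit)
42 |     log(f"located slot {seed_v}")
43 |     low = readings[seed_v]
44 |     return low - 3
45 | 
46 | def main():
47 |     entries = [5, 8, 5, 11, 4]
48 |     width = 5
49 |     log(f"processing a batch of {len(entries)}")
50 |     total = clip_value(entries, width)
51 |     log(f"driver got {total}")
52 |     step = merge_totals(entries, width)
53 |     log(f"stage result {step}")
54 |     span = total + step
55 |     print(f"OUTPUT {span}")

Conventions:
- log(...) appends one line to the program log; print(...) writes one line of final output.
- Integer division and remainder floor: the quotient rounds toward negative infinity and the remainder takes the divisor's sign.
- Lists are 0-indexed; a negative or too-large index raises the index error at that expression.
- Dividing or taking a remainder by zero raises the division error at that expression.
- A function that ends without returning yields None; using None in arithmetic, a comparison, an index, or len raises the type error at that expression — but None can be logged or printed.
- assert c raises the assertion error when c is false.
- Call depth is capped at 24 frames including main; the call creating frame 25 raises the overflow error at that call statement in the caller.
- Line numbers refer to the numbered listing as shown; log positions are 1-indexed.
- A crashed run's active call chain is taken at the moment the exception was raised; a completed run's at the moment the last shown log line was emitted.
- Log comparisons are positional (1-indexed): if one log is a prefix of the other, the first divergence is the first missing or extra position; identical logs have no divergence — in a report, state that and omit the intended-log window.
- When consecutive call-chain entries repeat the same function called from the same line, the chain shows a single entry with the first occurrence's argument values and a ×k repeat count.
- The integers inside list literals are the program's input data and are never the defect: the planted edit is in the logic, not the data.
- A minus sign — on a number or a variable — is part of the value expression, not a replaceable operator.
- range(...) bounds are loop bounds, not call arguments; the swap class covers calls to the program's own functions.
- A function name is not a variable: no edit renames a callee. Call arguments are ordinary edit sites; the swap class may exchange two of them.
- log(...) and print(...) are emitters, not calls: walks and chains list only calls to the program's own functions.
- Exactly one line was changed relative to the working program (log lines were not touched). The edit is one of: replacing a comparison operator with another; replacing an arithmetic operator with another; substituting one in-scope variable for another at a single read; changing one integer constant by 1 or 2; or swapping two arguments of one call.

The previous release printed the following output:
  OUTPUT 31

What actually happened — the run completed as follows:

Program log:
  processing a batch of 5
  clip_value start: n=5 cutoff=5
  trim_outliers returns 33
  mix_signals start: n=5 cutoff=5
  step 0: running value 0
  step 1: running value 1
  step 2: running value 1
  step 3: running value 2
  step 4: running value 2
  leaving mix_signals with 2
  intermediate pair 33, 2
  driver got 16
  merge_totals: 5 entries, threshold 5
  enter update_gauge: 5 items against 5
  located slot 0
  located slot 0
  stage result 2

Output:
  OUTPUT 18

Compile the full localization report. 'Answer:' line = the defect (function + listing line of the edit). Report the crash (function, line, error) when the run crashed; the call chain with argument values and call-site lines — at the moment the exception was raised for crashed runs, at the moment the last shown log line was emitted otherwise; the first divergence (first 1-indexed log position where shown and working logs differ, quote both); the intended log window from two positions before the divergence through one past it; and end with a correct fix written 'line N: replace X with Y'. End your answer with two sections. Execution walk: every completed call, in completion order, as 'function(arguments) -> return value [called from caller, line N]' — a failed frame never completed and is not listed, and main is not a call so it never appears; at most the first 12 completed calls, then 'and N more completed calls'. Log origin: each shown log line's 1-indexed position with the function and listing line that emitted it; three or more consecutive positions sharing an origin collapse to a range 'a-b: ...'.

Answer: the defect is in merge_totals at line 44.
Key fact: The log first diverges at position 17: the faulty run prints 'stage result 2' where the working version prints 'stage result 15'.
Call chain: main.
First divergence: at position 17 the run shows 'stage result 2' where the working version logs 'stage result 15'.
Intended log window:
  15: located slot 0
  16: located slot 0
  17: stage result 15
Execution walk:
  trim_outliers([5, 8, 5, 11, 4]) -> 33  [called from clip_value, line 26]
  mix_signals([5, 8, 5, 11, 4], 5) -> 2  [called from clip_value, line 27]
  clip_value([5, 8, 5, 11, 4], 5) -> 16  [called from main, line 50]
  update_gauge([5, 8, 5, 11, 4], 5) -> 0  [called from merge_totals, line 41]
  merge_totals([5, 8, 5, 11, 4], 5) -> 2  [called from main, line 52]
Log origin:
  1: logged in main at line 49
  2: logged in clip_value at line 25
  3: logged in trim_outliers at line 5
  4: logged in mix_signals at line 9
  5-9: logged in mix_signals at line 14
  10: logged in mix_signals at line 15
  11: logged in clip_value at line 28
  12: logged in main at line 51
  13: logged in merge_totals at line 40
  14: logged in update_gauge at line 33
  15: logged in update_gauge at line 36
  16: logged in merge_totals at line 42
  17: logged in main at line 53
A correct fix: line 44: replace `-` with `*`.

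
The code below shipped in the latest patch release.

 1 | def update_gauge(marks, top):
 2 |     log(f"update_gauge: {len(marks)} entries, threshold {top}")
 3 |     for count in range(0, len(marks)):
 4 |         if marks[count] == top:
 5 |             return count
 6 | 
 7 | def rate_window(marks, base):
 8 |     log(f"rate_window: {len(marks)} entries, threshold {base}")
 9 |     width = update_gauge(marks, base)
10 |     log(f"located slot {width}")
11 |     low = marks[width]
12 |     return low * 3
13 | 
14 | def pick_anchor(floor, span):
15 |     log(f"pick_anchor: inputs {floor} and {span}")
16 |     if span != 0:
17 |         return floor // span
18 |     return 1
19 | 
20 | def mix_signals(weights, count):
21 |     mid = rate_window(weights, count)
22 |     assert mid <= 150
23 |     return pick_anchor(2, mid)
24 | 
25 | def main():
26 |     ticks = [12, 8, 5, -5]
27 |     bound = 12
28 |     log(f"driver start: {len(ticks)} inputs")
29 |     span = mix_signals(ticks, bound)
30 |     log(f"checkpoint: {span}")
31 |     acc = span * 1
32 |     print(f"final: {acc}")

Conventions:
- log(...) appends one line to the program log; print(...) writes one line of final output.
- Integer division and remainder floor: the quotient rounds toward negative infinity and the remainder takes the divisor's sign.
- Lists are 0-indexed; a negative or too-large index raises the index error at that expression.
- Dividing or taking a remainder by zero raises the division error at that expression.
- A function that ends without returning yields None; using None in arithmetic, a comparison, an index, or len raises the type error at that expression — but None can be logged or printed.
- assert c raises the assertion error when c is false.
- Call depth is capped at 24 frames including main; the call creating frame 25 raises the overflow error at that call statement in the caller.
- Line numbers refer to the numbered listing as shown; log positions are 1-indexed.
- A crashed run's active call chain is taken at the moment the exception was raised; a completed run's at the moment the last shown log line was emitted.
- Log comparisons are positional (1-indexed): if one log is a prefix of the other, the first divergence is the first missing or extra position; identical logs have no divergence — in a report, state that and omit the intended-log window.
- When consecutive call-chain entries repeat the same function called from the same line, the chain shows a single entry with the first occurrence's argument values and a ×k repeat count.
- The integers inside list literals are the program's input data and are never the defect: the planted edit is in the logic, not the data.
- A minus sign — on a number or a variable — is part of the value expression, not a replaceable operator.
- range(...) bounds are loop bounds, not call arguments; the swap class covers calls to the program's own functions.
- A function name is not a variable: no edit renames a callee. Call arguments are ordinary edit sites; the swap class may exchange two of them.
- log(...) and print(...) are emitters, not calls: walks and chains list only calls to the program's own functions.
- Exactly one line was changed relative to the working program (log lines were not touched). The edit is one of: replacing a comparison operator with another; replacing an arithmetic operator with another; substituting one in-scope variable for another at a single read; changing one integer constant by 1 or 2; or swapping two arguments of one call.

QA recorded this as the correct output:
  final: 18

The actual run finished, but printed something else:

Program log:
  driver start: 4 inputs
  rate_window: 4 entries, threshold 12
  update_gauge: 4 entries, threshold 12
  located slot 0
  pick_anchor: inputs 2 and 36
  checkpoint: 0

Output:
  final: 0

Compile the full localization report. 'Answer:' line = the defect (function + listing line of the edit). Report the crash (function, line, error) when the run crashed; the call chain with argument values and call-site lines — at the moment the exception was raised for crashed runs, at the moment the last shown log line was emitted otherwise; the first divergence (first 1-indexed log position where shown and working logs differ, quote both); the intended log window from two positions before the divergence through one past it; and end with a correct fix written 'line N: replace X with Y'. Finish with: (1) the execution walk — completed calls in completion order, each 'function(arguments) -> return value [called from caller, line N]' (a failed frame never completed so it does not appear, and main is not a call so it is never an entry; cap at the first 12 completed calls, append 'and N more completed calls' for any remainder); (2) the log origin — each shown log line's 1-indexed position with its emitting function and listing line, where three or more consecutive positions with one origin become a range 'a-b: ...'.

Answer: the defect is in mix_signals at line 23.
The tell: Everything matches until log position 5, which reads 'pick_anchor: inputs 2 and 36' in place of 'pick_anchor: inputs 36 and 2'.
Call chain: main.
First divergence: position 5; shown 'pick_anchor: inputs 2 and 36' vs intended 'pick_anchor: inputs 36 and 2'.
Intended log window:
  3: update_gauge: 4 entries, threshold 12
  4: located slot 0
  5: pick_anchor: inputs 36 and 2
  6: checkpoint: 18
Execution walk:
  update_gauge([12, 8, 5, -5], 12) -> 0  [called from rate_window, line 9]
  rate_window([12, 8, 5, -5], 12) -> 36  [called from mix_signals, line 21]
  pick_anchor(2, 36) -> 0  [called from mix_signals, line 23]
  mix_signals([12, 8, 5, -5], 12) -> 0  [called from main, line 29]
Log line origins:
  1: from main, line 28
  2: from rate_window, line 8
  3: from update_gauge, line 2
  4: from rate_window, line 10
  5: from pick_anchor, line 15
  6: from main, line 30
A correct fix: line 23: replace `pick_anchor(2, mid)` with `pick_anchor(mid, 2)`.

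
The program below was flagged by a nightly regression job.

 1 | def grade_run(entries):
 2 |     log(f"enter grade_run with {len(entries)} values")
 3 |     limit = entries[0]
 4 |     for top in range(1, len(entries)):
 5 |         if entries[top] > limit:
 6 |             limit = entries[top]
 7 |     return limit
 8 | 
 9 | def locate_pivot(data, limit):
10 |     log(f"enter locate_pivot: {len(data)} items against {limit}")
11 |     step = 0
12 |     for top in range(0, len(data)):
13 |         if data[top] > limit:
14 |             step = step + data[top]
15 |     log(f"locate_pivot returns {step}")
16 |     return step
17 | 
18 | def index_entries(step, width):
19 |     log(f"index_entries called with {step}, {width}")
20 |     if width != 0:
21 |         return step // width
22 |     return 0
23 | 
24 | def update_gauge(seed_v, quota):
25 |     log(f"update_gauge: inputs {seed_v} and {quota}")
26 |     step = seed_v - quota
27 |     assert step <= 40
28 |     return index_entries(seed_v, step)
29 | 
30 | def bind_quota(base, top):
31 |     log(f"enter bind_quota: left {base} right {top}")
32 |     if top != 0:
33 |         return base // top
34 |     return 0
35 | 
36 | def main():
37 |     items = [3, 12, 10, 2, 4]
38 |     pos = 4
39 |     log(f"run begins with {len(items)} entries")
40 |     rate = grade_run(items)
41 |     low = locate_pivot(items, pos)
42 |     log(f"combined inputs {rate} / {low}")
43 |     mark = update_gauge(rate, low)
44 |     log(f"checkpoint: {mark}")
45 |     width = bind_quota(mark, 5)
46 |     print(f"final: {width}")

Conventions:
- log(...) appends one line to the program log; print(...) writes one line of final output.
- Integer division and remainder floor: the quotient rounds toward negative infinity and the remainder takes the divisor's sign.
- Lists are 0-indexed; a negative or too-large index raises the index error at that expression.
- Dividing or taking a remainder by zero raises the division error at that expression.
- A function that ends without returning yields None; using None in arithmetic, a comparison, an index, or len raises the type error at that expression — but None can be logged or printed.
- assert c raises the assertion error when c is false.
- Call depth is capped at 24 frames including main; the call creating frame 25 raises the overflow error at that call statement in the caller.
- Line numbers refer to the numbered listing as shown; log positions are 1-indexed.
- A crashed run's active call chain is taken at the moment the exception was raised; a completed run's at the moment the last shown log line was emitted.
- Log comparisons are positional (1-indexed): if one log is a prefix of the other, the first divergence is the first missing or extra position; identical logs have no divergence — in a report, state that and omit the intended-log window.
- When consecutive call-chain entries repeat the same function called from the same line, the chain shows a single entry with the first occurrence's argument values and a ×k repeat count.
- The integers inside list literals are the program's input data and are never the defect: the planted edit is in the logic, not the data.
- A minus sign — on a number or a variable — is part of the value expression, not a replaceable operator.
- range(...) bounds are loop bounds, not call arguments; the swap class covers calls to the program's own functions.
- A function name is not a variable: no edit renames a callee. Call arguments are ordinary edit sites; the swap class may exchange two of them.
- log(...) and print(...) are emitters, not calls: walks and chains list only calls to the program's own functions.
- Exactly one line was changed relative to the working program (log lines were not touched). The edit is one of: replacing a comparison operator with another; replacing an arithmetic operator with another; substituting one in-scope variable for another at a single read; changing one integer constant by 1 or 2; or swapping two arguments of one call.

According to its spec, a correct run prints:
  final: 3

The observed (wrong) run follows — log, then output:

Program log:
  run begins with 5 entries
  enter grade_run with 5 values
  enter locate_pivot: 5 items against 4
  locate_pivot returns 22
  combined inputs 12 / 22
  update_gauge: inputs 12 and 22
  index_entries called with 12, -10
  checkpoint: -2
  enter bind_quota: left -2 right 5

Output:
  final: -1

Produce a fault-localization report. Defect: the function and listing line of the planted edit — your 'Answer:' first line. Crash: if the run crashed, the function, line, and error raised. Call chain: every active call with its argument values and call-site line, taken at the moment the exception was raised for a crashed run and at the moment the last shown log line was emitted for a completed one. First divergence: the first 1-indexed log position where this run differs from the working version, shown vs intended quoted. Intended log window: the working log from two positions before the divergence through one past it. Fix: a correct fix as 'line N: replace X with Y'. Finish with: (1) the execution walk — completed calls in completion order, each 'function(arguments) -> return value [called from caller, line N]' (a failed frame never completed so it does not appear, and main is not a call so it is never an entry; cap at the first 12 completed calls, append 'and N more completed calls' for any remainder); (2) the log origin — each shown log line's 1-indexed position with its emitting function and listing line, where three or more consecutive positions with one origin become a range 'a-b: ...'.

Answer: the defect is in bind_quota at line 33.
Core observation: The logs agree in full; only the final output differs.
Call chain: main -> bind_quota(-2, 5) (called at line 45).
First divergence: none — the logs agree in full.
Execution walk:
  grade_run([3, 12, 10, 2, 4]) -> 12  [called from main, line 40]
  locate_pivot([3, 12, 10, 2, 4], 4) -> 22  [called from main, line 41]
  index_entries(12, -10) -> -2  [called from update_gauge, line 28]
  update_gauge(12, 22) -> -2  [called from main, line 43]
  bind_quota(-2, 5) -> -1  [called from main, line 45]
Log line origins:
  1: emitted by main (line 39)
  2: emitted by grade_run (line 2)
  3: emitted by locate_pivot (line 10)
  4: emitted by locate_pivot (line 15)
  5: emitted by main (line 42)
  6: emitted by update_gauge (line 25)
  7: emitted by index_entries (line 19)
  8: emitted by main (line 44)
  9: emitted by bind_quota (line 31)
A correct fix: line 33: replace `//` with `%`.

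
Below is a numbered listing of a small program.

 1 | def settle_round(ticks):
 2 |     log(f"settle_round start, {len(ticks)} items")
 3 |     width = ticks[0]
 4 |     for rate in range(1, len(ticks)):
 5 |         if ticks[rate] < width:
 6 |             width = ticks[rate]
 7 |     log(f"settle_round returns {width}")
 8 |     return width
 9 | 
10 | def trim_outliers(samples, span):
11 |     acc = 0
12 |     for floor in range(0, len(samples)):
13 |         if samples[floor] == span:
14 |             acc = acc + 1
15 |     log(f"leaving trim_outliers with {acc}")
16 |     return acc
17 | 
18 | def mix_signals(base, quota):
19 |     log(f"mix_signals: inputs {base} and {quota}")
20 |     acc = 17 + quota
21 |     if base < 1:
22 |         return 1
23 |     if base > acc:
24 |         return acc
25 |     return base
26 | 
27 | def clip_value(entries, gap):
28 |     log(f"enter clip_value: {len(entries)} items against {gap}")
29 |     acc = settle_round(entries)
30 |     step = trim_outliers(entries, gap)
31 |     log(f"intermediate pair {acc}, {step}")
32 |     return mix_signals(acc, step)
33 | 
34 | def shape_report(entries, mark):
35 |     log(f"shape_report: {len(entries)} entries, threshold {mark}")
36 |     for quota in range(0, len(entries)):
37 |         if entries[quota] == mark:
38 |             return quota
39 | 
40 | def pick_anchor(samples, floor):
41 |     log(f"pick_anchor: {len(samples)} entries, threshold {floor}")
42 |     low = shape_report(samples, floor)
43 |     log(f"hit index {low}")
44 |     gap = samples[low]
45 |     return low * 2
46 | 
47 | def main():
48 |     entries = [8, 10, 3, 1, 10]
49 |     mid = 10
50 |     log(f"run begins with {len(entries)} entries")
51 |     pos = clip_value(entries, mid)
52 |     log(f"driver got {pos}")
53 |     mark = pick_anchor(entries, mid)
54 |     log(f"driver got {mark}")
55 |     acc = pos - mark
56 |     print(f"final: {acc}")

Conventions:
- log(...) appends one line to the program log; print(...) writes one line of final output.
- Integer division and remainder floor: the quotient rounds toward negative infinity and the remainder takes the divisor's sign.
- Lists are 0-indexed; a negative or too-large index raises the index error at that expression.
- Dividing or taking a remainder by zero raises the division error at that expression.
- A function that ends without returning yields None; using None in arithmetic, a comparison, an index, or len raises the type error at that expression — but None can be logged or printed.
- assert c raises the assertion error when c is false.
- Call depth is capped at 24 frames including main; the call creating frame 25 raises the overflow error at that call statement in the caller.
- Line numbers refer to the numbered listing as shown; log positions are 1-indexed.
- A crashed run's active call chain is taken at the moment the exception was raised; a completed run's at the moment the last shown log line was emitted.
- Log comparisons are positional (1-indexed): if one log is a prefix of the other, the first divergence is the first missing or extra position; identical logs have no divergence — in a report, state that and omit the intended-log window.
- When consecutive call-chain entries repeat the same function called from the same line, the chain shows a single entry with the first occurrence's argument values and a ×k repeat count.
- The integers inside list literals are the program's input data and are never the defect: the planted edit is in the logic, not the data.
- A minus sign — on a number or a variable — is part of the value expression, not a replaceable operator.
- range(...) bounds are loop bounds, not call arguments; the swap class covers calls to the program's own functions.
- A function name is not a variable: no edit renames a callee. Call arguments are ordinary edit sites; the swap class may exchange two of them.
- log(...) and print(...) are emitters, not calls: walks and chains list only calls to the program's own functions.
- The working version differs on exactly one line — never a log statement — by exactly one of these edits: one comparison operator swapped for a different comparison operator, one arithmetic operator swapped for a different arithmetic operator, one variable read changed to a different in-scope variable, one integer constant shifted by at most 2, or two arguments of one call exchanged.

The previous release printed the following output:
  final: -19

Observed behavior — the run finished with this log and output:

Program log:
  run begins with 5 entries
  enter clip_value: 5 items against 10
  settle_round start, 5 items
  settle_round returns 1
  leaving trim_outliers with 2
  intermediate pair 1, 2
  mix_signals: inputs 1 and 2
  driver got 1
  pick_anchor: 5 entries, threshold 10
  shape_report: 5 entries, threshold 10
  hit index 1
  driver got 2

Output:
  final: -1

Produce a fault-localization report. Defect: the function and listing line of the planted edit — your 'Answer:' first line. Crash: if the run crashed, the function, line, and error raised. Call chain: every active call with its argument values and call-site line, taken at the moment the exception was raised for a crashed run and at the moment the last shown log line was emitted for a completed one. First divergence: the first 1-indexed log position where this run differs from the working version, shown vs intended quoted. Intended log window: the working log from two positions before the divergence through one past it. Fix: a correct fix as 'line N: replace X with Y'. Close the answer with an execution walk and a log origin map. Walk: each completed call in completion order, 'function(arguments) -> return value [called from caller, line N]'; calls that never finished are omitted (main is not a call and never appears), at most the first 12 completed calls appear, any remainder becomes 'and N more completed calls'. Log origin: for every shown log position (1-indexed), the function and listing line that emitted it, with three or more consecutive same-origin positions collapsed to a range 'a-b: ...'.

Answer: the defect is in pick_anchor at line 45.
The tell: The log first diverges at position 12: the faulty run prints 'driver got 2' where the working version prints 'driver got 20'.
Call chain: main.
First divergence: position 12; shown 'driver got 2' vs intended 'driver got 20'.
Intended log window:
  10: shape_report: 5 entries, threshold 10
  11: hit index 1
  12: driver got 20
Execution walk:
  settle_round([8, 10, 3, 1, 10]) -> 1  [called from clip_value, line 29]
  trim_outliers([8, 10, 3, 1, 10], 10) -> 2  [called from clip_value, line 30]
  mix_signals(1, 2) -> 1  [called from clip_value, line 32]
  clip_value([8, 10, 3, 1, 10], 10) -> 1  [called from main, line 51]
  shape_report([8, 10, 3, 1, 10], 10) -> 1  [called from pick_anchor, line 42]
  pick_anchor([8, 10, 3, 1, 10], 10) -> 2  [called from main, line 53]
Log line origins:
  1: logged in main at line 50
  2: logged in clip_value at line 28
  3: logged in settle_round at line 2
  4: logged in settle_round at line 7
  5: logged in trim_outliers at line 15
  6: logged in clip_value at line 31
  7: logged in mix_signals at line 19
  8: logged in main at line 52
  9: logged in pick_anchor at line 41
  10: logged in shape_report at line 35
  11: logged in pick_anchor at line 43
  12: logged in main at line 54
A correct fix: line 45: replace `low` with `gap`.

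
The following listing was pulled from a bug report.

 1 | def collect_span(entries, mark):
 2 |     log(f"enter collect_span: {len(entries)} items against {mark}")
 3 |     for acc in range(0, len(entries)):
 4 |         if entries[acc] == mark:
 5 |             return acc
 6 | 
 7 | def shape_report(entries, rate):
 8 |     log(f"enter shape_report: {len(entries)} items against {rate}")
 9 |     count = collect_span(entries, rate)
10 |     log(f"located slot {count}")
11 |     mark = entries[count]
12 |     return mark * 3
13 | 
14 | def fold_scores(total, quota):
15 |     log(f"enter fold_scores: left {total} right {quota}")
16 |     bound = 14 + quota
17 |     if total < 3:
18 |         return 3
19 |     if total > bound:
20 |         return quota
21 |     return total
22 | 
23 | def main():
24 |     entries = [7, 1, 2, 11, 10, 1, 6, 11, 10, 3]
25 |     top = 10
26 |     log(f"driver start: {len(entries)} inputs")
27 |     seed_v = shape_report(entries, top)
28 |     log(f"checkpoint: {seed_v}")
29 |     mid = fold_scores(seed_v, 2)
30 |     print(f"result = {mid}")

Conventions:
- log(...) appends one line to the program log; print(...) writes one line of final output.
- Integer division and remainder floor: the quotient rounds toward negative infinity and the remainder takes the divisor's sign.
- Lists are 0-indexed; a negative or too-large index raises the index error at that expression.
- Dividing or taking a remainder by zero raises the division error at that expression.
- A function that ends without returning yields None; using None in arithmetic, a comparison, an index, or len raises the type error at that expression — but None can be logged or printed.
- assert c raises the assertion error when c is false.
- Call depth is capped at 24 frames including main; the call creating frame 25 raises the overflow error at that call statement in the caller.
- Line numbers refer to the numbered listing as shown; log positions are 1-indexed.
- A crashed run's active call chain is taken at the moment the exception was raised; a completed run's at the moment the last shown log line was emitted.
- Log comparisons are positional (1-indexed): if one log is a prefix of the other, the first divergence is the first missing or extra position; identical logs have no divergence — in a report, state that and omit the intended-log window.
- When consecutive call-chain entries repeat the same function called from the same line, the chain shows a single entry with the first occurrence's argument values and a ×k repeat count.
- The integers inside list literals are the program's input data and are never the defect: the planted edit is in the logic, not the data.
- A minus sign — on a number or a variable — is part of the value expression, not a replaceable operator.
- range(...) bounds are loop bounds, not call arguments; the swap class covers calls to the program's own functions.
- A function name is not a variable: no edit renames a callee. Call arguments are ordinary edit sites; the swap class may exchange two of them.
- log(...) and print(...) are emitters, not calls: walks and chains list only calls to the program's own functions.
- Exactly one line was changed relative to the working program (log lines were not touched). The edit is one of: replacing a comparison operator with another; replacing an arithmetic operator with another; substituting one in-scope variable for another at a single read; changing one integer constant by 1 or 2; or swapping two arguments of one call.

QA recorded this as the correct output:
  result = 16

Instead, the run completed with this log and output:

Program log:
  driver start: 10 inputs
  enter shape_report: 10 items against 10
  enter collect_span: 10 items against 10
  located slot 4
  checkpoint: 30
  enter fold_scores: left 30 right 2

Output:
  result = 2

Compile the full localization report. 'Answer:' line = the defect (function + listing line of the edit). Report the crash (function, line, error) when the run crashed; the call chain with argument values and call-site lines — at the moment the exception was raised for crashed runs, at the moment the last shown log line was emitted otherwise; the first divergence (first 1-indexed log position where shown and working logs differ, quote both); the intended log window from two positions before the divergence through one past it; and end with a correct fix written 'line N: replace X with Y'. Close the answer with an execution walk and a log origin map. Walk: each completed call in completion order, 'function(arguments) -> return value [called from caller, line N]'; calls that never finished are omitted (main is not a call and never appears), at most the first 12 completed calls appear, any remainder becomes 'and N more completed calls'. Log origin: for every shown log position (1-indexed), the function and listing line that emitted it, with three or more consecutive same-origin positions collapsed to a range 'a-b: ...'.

Answer: the defect is in fold_scores at line 20.
Core observation: The logs agree in full; only the final output differs.
Call chain: main -> fold_scores(30, 2) (called at line 29).
First divergence: none (the log streams are identical).
Execution walk:
  collect_span([7, 1, 2, 11, 10, 1, 6, 11, 10, 3], 10) -> 4  [called from shape_report, line 9]
  shape_report([7, 1, 2, 11, 10, 1, 6, 11, 10, 3], 10) -> 30  [called from main, line 27]
  fold_scores(30, 2) -> 2  [called from main, line 29]
Origin of each log line:
  1: emitted by main (line 26)
  2: emitted by shape_report (line 8)
  3: emitted by collect_span (line 2)
  4: emitted by shape_report (line 10)
  5: emitted by main (line 28)
  6: emitted by fold_scores (line 15)
A correct fix: line 20: replace `quota` with `bound`.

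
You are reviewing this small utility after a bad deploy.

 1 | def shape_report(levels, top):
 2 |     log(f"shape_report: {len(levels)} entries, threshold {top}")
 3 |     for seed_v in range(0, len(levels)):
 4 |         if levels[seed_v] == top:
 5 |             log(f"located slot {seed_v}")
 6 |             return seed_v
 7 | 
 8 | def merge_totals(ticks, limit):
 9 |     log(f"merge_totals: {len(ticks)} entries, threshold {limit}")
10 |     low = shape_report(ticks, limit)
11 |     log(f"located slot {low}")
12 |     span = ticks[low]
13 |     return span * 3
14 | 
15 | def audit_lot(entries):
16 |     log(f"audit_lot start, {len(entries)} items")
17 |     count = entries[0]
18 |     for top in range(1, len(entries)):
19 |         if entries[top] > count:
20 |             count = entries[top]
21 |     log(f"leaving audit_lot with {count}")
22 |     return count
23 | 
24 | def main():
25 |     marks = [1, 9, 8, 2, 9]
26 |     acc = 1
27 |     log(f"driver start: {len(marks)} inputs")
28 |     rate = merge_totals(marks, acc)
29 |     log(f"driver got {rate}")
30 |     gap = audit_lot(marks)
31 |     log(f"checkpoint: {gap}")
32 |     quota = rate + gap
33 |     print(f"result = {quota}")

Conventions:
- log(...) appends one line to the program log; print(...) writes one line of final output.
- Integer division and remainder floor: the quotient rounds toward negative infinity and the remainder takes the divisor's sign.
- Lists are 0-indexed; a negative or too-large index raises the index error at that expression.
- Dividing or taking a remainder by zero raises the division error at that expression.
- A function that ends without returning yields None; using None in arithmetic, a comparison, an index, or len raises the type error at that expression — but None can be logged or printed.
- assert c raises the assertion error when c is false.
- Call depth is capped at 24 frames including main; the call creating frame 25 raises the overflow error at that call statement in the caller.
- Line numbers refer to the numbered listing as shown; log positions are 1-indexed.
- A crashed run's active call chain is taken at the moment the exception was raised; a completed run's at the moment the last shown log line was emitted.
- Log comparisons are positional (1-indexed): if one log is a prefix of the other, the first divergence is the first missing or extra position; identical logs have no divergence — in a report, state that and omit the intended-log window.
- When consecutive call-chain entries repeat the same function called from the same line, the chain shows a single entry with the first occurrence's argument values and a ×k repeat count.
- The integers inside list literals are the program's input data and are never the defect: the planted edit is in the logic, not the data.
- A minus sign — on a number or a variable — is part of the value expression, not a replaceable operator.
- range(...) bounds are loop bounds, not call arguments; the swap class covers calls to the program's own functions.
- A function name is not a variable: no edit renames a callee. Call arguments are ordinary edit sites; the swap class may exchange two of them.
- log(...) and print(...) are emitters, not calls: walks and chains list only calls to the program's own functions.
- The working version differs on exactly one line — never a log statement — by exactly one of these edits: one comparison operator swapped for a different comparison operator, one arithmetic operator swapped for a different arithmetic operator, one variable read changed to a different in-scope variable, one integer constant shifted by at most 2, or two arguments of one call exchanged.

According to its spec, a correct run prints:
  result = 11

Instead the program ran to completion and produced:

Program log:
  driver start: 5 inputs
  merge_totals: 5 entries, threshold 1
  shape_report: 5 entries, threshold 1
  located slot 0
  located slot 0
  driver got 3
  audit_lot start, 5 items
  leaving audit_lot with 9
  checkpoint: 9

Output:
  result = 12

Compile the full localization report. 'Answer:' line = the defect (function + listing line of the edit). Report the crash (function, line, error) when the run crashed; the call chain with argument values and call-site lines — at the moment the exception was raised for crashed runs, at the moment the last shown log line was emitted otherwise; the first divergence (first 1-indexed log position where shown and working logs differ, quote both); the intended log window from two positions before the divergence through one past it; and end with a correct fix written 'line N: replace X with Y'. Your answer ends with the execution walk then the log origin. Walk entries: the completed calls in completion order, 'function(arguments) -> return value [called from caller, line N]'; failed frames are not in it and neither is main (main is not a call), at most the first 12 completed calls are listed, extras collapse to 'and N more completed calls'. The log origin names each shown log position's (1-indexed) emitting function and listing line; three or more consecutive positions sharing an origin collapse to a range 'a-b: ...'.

Answer: the defect is in merge_totals at line 13.
The tell: The log first diverges at position 6: the faulty run prints 'driver got 3' where the working version prints 'driver got 2'.
Call chain: main.
First divergence: position 6 — the shown line 'driver got 3' should read 'driver got 2'.
Intended log window:
  4: located slot 0
  5: located slot 0
  6: driver got 2
  7: audit_lot start, 5 items
Execution walk:
  shape_report([1, 9, 8, 2, 9], 1) -> 0  [called from merge_totals, line 10]
  merge_totals([1, 9, 8, 2, 9], 1) -> 3  [called from main, line 28]
  audit_lot([1, 9, 8, 2, 9]) -> 9  [called from main, line 30]
Log origins:
  1 — main, line 27
  2 — merge_totals, line 9
  3 — shape_report, line 2
  4 — shape_report, line 5
  5 — merge_totals, line 11
  6 — main, line 29
  7 — audit_lot, line 16
  8 — audit_lot, line 21
  9 — main, line 31
A correct fix: line 13: replace `3` with `2`.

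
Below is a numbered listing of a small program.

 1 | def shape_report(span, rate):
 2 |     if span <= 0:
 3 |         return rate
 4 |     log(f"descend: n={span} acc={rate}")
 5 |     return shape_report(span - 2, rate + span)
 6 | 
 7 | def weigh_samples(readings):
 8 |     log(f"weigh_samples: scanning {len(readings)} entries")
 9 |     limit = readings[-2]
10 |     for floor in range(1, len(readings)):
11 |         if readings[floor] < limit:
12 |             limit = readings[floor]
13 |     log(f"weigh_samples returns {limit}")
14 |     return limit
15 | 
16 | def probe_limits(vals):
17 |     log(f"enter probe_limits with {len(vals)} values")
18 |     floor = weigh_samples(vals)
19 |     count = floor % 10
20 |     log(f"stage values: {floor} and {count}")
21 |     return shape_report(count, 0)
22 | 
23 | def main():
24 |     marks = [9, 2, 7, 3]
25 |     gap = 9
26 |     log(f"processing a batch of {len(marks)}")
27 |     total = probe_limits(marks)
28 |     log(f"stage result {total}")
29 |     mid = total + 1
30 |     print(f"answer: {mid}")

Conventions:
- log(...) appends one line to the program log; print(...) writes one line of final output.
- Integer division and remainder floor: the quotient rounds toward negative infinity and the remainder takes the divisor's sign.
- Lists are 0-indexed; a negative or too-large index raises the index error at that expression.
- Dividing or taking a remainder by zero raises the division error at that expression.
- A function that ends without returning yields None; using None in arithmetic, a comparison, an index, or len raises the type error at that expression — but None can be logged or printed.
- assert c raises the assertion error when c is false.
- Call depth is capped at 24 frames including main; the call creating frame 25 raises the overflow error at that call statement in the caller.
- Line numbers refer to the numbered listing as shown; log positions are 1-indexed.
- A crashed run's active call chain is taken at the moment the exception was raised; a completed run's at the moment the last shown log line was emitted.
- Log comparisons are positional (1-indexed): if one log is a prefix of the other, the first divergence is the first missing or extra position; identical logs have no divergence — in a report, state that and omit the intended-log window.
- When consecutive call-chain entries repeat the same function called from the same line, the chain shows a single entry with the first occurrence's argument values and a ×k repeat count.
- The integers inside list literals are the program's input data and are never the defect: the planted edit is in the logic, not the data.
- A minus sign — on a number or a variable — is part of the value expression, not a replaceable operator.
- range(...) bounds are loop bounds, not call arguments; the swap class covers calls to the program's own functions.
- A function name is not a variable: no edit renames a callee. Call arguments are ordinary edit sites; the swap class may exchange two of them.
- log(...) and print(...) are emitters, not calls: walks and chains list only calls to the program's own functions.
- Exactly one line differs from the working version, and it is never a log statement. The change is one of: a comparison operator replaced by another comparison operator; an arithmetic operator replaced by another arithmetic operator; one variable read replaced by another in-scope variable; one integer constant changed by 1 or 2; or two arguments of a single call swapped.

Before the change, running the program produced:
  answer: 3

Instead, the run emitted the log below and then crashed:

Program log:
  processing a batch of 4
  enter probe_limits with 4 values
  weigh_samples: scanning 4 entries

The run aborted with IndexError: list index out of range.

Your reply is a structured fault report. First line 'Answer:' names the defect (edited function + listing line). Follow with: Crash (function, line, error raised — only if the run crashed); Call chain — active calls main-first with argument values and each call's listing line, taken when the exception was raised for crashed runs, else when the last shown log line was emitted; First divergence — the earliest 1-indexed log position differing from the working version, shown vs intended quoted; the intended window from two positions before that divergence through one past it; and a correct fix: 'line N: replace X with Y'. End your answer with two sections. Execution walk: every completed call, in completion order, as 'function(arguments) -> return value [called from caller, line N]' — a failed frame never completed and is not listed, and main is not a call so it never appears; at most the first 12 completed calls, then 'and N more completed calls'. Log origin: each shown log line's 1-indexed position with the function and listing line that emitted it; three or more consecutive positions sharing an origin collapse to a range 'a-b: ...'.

Answer: the defect is in weigh_samples at line 9.
Key fact: A complete run would log 'weigh_samples returns 2' next, but this one stopped at 3 lines.
Crash: weigh_samples, line 9, IndexError.
Call chain: main -> probe_limits([9, 2, 7, 3]) (called at line 27) -> weigh_samples([9, 2, 7, 3]) (called at line 18).
First divergence: position 4; the shown log stops at 3 lines while the working version next logs 'weigh_samples returns 2'.
Intended log window:
  2: enter probe_limits with 4 values
  3: weigh_samples: scanning 4 entries
  4: weigh_samples returns 2
  5: stage values: 2 and 2
Execution walk:
  (no call completed)
Log origin:
  1: from main, line 26
  2: from probe_limits, line 17
  3: from weigh_samples, line 8
A correct fix: line 9: replace `-2` with `0`.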